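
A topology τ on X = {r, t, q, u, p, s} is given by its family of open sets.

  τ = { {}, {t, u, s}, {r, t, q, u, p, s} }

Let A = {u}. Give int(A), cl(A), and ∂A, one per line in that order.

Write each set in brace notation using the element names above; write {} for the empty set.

int(A) = {}
cl(A)  = {r, t, q, u, p, s}
∂A     = {r, t, q, u, p, s}

opens ⊆ A: {}; union → int = {}
complement {r, t, q, p, s}; its interior {}; cl(A) = X∖{} = {r, t, q, u, p, s}
boundary = {r, t, q, u, p, s} ∖ {} = {r, t, q, u, p, s}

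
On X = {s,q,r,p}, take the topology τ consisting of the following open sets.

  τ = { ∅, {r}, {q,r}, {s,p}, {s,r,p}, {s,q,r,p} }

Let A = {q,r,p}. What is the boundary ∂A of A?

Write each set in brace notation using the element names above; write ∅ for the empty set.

{s,p}

interior: largest open inside A is {q,r} (from ∅, {r}, {q,r})
cl via duality: int({s}) = ∅, so X∖∅ = {s,q,r,p}
cl∖int = {s,p}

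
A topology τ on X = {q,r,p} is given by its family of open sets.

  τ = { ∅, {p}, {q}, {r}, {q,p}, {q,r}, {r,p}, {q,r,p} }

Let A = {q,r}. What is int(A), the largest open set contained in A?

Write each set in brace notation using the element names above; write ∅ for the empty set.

open subsets of A: ∅, {q}, {r}, {q,r}; so int(A) = {q,r}

{q,r}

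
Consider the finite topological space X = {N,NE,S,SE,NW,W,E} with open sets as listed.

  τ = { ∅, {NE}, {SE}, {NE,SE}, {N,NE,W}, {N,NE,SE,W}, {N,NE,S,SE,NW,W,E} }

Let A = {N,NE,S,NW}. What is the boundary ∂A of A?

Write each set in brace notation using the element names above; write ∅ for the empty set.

interior: largest open inside A is {NE} (from ∅, {NE})
cl via duality: int({SE,W,E}) = {SE}, so X∖{SE} = {N,NE,S,NW,W,E}
cl∖int = {N,S,NW,W,E}

{N,S,NW,W,E}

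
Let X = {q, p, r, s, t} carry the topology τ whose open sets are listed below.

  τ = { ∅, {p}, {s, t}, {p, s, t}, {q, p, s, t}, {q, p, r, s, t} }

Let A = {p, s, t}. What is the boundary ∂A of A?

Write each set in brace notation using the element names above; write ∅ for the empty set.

interior: largest open inside A is {p, s, t} (from ∅, {p}, {s, t}, {p, s, t})
cl via duality: int({q, r}) = ∅, so X∖∅ = {q, p, r, s, t}
cl∖int = {q, r}

{q, r}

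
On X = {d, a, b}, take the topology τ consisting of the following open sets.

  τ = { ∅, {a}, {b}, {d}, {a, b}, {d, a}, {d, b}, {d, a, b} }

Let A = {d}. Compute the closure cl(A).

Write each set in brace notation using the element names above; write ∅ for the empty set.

X∖A={a, b}, int(X∖A)={a, b}, hence cl(A)={d}

{d}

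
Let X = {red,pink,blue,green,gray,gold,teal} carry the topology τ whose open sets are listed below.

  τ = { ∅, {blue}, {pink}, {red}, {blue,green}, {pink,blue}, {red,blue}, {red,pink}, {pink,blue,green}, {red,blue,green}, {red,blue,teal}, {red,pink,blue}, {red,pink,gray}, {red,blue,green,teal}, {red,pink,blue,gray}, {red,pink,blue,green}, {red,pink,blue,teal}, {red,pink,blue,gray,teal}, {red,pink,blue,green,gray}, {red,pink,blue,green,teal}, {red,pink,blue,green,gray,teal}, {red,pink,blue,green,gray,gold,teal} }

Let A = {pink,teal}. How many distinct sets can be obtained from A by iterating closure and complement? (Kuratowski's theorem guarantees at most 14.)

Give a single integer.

X∖A={red,blue,green,gray,gold}, int(X∖A)={red,blue,green}, hence cl(A)={pink,gray,gold,teal}
Orbit (k=closure, c=complement):
  1. A     = {pink,teal}
  2. kA    = {pink,gray,gold,teal}
  3. cA    = {red,blue,green,gray,gold}
  4. ckA   = {red,blue,green}
  5. kcA   = {red,blue,green,gray,gold,teal}
  6. ckcA  = {pink}
  7. kckcA = {pink,gray,gold}
  8. ckckcA = {red,blue,green,teal}
(closed under both — stop)

8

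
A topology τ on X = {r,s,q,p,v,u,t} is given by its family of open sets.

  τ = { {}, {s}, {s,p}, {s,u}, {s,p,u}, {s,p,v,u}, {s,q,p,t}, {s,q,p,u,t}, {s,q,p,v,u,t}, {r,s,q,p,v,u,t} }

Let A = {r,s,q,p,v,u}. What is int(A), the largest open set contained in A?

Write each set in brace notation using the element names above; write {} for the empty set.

interior: largest open inside A is {s,p,v,u} (from {}, {s}, {s,p}, {s,u}, {s,p,u}, {s,p,v,u})

{s,p,v,u}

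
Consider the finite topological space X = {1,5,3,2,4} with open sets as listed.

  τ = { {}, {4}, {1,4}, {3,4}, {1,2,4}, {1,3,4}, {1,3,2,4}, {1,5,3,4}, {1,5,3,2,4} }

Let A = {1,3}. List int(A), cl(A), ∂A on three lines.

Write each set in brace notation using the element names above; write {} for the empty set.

int(A) = {}
cl(A)  = {1,5,3,2}
∂A     = {1,5,3,2}

interior: largest open inside A is {} (from {})
cl via duality: int({5,2,4}) = {4}, so X∖{4} = {1,5,3,2}
cl∖int = {1,5,3,2}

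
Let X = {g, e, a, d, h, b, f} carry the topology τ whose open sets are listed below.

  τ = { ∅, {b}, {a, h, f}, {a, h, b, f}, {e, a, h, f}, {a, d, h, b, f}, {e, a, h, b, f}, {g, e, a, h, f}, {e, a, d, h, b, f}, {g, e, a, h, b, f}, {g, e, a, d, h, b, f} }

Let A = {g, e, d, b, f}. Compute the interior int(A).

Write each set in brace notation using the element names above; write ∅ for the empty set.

opens ⊆ A: ∅, {b}; union → int = {b}

{b}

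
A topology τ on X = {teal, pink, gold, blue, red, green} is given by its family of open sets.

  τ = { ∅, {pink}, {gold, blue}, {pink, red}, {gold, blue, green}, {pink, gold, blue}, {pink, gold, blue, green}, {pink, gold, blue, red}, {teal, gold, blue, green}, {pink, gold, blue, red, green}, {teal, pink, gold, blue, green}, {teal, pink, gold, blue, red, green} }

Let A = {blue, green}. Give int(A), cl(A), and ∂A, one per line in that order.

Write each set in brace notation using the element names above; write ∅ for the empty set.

interior: largest open inside A is ∅ (from ∅)
cl via duality: int({teal, pink, gold, red}) = {pink, red}, so X∖{pink, red} = {teal, gold, blue, green}
cl∖int = {teal, gold, blue, green}

int(A) = ∅
cl(A)  = {teal, gold, blue, green}
∂A     = {teal, gold, blue, green}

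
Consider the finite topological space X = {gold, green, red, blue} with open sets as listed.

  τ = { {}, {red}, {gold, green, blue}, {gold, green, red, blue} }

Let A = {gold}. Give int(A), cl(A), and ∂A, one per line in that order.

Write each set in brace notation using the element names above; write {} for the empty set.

int(A) = {}
cl(A)  = {gold, green, blue}
∂A     = {gold, green, blue}

open subsets of A: {}; so int(A) = {}
closure: X∖int(X∖A) = X∖{red} = {gold, green, blue}
∂A = {gold, green, blue} minus {} = {gold, green, blue}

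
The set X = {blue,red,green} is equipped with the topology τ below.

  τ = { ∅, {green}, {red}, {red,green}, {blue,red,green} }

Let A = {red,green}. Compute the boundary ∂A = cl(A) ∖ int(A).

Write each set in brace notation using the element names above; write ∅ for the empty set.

open subsets of A: ∅, {red}, {green}, {red,green}; so int(A) = {red,green}
closure: X∖int(X∖A) = X∖∅ = {blue,red,green}
∂A = {blue,red,green} minus {red,green} = {blue}

{blue}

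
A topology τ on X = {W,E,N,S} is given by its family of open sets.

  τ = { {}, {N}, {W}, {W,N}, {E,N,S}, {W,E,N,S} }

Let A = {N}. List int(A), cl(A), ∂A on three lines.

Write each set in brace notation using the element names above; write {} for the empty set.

opens ⊆ A: {}, {N}; union → int = {N}
complement {W,E,S}; its interior {W}; cl(A) = X∖{W} = {E,N,S}
boundary = {E,N,S} ∖ {N} = {E,S}

int(A) = {N}
cl(A)  = {E,N,S}
∂A     = {E,S}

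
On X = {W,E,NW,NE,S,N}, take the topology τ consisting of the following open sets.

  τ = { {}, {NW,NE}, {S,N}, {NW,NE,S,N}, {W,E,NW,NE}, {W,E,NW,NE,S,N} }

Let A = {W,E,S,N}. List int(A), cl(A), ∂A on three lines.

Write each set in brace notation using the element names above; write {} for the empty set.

int(A) = {S,N}
cl(A)  = {W,E,S,N}
∂A     = {W,E}

interior: largest open inside A is {S,N} (from {}, {S,N})
cl via duality: int({NW,NE}) = {NW,NE}, so X∖{NW,NE} = {W,E,S,N}
cl∖int = {W,E}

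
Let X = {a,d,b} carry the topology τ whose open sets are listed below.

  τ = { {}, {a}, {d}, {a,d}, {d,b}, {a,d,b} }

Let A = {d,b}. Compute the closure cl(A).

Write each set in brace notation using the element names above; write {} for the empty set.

{d,b}

closure: X∖int(X∖A) = X∖{a} = {d,b}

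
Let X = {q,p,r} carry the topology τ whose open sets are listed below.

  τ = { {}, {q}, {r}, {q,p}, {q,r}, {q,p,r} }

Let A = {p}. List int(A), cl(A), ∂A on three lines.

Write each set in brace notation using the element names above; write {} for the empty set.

interior: largest open inside A is {} (from {})
cl via duality: int({q,r}) = {q,r}, so X∖{q,r} = {p}
cl∖int = {p}

int(A) = {}
cl(A)  = {p}
∂A     = {p}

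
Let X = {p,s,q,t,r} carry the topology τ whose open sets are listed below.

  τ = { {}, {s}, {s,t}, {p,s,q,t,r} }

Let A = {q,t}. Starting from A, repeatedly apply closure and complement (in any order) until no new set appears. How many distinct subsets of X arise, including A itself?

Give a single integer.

closure: X∖int(X∖A) = X∖{s} = {p,q,t,r}
Let k=closure and c=complement:
  1. A     = {q,t}
  2. kA    = {p,q,t,r}
  3. cA    = {p,s,r}
  4. ckA   = {s}
  5. kcA   = {p,s,q,t,r}
  6. ckcA  = {}
— saturated at 6

6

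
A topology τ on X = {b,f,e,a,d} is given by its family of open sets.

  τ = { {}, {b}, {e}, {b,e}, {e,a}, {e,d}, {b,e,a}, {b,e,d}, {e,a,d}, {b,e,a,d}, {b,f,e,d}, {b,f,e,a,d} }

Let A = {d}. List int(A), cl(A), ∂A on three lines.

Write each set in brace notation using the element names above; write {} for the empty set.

opens ⊆ A: {}; union → int = {}
complement {b,f,e,a}; its interior {b,e,a}; cl(A) = X∖{b,e,a} = {f,d}
boundary = {f,d} ∖ {} = {f,d}

int(A) = {}
cl(A)  = {f,d}
∂A     = {f,d}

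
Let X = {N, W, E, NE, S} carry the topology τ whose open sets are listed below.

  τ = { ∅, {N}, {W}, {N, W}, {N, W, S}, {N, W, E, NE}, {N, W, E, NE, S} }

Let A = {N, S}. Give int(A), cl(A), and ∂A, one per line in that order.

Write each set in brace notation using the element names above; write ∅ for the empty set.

opens ⊆ A: ∅, {N}; union → int = {N}
complement {W, E, NE}; its interior {W}; cl(A) = X∖{W} = {N, E, NE, S}
boundary = {N, E, NE, S} ∖ {N} = {E, NE, S}

int(A) = {N}
cl(A)  = {N, E, NE, S}
∂A     = {E, NE, S}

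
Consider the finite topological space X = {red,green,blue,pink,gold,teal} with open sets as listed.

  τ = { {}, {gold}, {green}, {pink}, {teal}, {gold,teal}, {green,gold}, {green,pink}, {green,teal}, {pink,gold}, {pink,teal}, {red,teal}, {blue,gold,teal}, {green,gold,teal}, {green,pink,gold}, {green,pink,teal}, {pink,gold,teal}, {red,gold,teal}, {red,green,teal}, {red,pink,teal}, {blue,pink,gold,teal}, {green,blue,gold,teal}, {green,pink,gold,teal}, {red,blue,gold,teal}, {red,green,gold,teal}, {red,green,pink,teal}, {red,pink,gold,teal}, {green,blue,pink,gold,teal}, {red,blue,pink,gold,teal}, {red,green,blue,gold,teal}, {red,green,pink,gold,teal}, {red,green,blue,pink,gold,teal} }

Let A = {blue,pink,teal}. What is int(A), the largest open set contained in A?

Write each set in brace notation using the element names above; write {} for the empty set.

{pink,teal}

open subsets of A: {}, {pink}, {teal}, {pink,teal}; so int(A) = {pink,teal}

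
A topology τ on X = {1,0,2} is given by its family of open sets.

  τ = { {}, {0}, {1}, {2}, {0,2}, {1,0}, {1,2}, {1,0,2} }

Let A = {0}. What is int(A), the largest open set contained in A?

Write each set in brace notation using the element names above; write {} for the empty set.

U open, U⊆A: {}, {0}. int(A) = ⋃ = {0}

{0}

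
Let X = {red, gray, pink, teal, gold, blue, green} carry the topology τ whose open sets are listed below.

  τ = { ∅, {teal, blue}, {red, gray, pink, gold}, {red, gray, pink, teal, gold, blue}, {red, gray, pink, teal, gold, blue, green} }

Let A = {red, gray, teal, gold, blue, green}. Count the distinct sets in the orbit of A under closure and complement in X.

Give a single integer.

complement {pink}; its interior ∅; cl(A) = X∖∅ = {red, gray, pink, teal, gold, blue, green}
With k = closure, c = complement:
  1. A     = {red, gray, teal, gold, blue, green}
  2. kA    = {red, gray, pink, teal, gold, blue, green}
  3. cA    = {pink}
  4. ckA   = ∅
  5. kcA   = {red, gray, pink, gold, green}
  6. ckcA  = {teal, blue}
  7. kckcA = {teal, blue, green}
  8. ckckcA = {red, gray, pink, gold}
k, c of each give nothing new

8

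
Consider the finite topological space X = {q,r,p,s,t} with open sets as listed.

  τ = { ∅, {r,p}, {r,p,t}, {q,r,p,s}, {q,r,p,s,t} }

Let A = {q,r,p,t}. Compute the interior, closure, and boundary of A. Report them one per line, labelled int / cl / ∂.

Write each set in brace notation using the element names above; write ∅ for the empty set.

int(A) = {r,p,t}
cl(A)  = {q,r,p,s,t}
∂A     = {q,s}

interior: largest open inside A is {r,p,t} (from ∅, {r,p}, {r,p,t})
cl via duality: int({s}) = ∅, so X∖∅ = {q,r,p,s,t}
cl∖int = {q,s}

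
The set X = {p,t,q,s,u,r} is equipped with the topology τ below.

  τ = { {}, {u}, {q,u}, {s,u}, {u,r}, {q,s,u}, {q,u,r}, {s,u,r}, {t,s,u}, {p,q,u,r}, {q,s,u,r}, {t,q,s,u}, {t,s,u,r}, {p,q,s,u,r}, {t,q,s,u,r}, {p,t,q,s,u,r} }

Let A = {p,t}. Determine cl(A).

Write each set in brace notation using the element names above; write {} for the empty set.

X∖A={q,s,u,r}, int(X∖A)={q,s,u,r}, hence cl(A)={p,t}

{p,t}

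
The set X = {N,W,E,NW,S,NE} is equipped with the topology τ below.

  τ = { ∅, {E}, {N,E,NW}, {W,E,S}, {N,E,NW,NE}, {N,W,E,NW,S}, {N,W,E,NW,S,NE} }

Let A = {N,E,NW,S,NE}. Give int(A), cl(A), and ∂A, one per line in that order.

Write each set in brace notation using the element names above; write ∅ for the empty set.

int(A) = {N,E,NW,NE}
cl(A)  = {N,W,E,NW,S,NE}
∂A     = {W,S}

opens ⊆ A: ∅, {E}, {N,E,NW}, {N,E,NW,NE}; union → int = {N,E,NW,NE}
complement {W}; its interior ∅; cl(A) = X∖∅ = {N,W,E,NW,S,NE}
boundary = {N,W,E,NW,S,NE} ∖ {N,E,NW,NE} = {W,S}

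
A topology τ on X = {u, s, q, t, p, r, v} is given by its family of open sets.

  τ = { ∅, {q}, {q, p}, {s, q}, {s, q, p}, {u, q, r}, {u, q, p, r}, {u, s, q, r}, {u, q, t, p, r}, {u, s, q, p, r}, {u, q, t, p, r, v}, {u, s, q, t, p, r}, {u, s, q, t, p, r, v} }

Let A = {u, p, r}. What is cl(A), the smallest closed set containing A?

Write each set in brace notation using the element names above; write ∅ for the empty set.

closure: X∖int(X∖A) = X∖{s, q} = {u, t, p, r, v}

{u, t, p, r, v}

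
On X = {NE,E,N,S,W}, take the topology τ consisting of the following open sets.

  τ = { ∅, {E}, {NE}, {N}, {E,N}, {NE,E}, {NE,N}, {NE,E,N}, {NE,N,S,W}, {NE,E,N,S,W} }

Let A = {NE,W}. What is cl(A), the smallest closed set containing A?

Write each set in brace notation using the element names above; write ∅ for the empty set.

closure: X∖int(X∖A) = X∖{E,N} = {NE,S,W}

{NE,S,W}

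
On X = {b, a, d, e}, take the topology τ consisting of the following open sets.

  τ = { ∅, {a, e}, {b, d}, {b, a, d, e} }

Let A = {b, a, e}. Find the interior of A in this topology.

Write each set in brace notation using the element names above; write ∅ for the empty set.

{a, e}

opens ⊆ A: ∅, {a, e}; union → int = {a, e}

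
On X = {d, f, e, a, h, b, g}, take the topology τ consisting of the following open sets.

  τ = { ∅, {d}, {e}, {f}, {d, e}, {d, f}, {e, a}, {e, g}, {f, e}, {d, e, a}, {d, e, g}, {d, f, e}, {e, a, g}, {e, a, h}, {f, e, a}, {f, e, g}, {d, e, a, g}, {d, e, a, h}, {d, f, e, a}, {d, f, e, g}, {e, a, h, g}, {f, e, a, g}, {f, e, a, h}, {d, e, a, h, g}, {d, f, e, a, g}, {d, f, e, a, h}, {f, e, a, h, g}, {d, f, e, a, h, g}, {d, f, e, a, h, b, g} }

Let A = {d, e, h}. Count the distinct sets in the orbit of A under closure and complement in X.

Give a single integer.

complement {f, a, b, g}; its interior {f}; cl(A) = X∖{f} = {d, e, a, h, b, g}
With k = closure, c = complement:
  1. A     = {d, e, h}
  2. kA    = {d, e, a, h, b, g}
  3. cA    = {f, a, b, g}
  4. ckA   = {f}
  5. kcA   = {f, a, h, b, g}
  6. kckA  = {f, b}
  7. ckcA  = {d, e}
  8. ckckA = {d, e, a, h, g}
k, c of each give nothing new

8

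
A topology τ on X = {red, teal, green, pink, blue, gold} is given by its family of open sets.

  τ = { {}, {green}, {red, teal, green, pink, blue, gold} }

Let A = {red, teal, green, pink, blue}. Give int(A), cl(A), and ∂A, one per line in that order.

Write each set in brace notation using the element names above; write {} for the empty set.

open subsets of A: {}, {green}; so int(A) = {green}
closure: X∖int(X∖A) = X∖{} = {red, teal, green, pink, blue, gold}
∂A = {red, teal, green, pink, blue, gold} minus {green} = {red, teal, pink, blue, gold}

int(A) = {green}
cl(A)  = {red, teal, green, pink, blue, gold}
∂A     = {red, teal, pink, blue, gold}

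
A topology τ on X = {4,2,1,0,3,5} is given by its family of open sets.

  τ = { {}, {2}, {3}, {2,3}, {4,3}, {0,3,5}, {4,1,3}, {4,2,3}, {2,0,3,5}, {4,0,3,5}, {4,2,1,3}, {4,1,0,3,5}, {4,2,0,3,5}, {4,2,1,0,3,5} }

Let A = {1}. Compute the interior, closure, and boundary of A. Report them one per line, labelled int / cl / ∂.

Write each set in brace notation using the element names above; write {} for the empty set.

opens ⊆ A: {}; union → int = {}
complement {4,2,0,3,5}; its interior {4,2,0,3,5}; cl(A) = X∖{4,2,0,3,5} = {1}
boundary = {1} ∖ {} = {1}

int(A) = {}
cl(A)  = {1}
∂A     = {1}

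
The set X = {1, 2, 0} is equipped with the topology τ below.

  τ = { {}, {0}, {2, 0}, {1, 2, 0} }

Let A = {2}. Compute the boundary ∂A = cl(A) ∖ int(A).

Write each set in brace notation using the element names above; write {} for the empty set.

opens ⊆ A: {}; union → int = {}
complement {1, 0}; its interior {0}; cl(A) = X∖{0} = {1, 2}
boundary = {1, 2} ∖ {} = {1, 2}

{1, 2}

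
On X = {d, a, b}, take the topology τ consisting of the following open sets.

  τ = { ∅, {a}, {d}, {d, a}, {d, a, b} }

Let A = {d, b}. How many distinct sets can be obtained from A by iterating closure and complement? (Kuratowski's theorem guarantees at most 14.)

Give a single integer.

closure: X∖int(X∖A) = X∖{a} = {d, b}
Let k=closure and c=complement:
  1. A     = {d, b}
  2. cA    = {a}
  3. kcA   = {a, b}
  4. ckcA  = {d}
— saturated at 4

4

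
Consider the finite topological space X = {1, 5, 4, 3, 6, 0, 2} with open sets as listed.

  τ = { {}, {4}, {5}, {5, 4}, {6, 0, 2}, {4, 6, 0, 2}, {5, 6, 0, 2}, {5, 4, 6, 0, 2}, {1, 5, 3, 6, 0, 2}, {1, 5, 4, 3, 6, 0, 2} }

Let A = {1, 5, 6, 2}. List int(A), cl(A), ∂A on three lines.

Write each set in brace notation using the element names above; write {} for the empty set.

opens ⊆ A: {}, {5}; union → int = {5}
complement {4, 3, 0}; its interior {4}; cl(A) = X∖{4} = {1, 5, 3, 6, 0, 2}
boundary = {1, 5, 3, 6, 0, 2} ∖ {5} = {1, 3, 6, 0, 2}

int(A) = {5}
cl(A)  = {1, 5, 3, 6, 0, 2}
∂A     = {1, 3, 6, 0, 2}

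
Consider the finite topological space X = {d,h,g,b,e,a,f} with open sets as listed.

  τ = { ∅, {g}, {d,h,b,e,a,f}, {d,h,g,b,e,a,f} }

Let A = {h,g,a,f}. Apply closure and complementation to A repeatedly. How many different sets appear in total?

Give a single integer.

6

complement {d,b,e}; its interior ∅; cl(A) = X∖∅ = {d,h,g,b,e,a,f}
With k = closure, c = complement:
  1. A     = {h,g,a,f}
  2. kA    = {d,h,g,b,e,a,f}
  3. cA    = {d,b,e}
  4. ckA   = ∅
  5. kcA   = {d,h,b,e,a,f}
  6. ckcA  = {g}
k, c of each give nothing new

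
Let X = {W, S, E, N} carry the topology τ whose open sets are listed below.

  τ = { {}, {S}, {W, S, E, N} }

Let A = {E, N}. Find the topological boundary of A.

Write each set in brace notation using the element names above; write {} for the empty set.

{W, E, N}

interior: largest open inside A is {} (from {})
cl via duality: int({W, S}) = {S}, so X∖{S} = {W, E, N}
cl∖int = {W, E, N}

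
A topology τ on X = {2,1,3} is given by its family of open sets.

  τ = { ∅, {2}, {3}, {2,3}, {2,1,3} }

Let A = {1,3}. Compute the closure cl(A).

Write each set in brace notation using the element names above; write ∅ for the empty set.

{1,3}

complement {2}; its interior {2}; cl(A) = X∖{2} = {1,3}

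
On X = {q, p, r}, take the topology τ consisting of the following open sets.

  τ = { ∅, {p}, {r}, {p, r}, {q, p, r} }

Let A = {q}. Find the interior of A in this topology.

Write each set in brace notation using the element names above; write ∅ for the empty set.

U open, U⊆A: ∅. int(A) = ⋃ = ∅

∅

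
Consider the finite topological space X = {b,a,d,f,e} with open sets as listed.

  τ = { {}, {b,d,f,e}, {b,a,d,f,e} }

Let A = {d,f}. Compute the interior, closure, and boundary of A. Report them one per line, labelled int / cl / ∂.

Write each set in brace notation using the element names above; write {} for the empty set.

int(A) = {}
cl(A)  = {b,a,d,f,e}
∂A     = {b,a,d,f,e}

open subsets of A: {}; so int(A) = {}
closure: X∖int(X∖A) = X∖{} = {b,a,d,f,e}
∂A = {b,a,d,f,e} minus {} = {b,a,d,f,e}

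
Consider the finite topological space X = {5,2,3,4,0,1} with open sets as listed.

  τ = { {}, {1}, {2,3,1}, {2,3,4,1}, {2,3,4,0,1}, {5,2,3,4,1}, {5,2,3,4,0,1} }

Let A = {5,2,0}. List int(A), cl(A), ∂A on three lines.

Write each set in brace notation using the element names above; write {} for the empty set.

int(A) = {}
cl(A)  = {5,2,3,4,0}
∂A     = {5,2,3,4,0}

U open, U⊆A: {}. int(A) = ⋃ = {}
X∖A={3,4,1}, int(X∖A)={1}, hence cl(A)={5,2,3,4,0}
∂A: remove int from cl → {5,2,3,4,0}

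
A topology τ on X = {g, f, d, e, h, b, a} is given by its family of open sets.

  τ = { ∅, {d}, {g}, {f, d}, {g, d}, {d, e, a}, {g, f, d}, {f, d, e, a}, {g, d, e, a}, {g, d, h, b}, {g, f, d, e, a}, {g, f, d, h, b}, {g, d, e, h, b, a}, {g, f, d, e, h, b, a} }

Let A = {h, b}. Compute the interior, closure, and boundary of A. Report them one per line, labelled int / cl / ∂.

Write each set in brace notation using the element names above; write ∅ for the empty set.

open subsets of A: ∅; so int(A) = ∅
closure: X∖int(X∖A) = X∖{g, f, d, e, a} = {h, b}
∂A = {h, b} minus ∅ = {h, b}

int(A) = ∅
cl(A)  = {h, b}
∂A     = {h, b}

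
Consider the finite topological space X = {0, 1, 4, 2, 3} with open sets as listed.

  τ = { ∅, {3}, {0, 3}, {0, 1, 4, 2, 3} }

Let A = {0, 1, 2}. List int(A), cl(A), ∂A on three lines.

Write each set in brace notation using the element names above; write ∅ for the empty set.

open subsets of A: ∅; so int(A) = ∅
closure: X∖int(X∖A) = X∖{3} = {0, 1, 4, 2}
∂A = {0, 1, 4, 2} minus ∅ = {0, 1, 4, 2}

int(A) = ∅
cl(A)  = {0, 1, 4, 2}
∂A     = {0, 1, 4, 2}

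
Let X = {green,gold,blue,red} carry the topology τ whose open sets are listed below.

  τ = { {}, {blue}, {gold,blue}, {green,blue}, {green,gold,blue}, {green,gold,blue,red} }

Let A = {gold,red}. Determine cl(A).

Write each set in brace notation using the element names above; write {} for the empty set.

complement {green,blue}; its interior {green,blue}; cl(A) = X∖{green,blue} = {gold,red}

{gold,red}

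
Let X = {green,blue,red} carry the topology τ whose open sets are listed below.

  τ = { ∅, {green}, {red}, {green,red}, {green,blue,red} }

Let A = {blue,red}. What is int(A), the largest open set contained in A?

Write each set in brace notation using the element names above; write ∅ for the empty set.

{red}

U open, U⊆A: ∅, {red}. int(A) = ⋃ = {red}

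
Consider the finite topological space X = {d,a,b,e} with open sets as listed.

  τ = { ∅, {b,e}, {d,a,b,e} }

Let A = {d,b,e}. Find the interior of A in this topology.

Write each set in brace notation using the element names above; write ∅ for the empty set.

U open, U⊆A: ∅, {b,e}. int(A) = ⋃ = {b,e}

{b,e}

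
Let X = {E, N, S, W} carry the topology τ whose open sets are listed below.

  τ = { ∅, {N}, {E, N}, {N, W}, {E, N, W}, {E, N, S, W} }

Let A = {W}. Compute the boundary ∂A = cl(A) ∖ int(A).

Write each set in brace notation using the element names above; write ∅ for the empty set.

open subsets of A: ∅; so int(A) = ∅
closure: X∖int(X∖A) = X∖{E, N} = {S, W}
∂A = {S, W} minus ∅ = {S, W}

{S, W}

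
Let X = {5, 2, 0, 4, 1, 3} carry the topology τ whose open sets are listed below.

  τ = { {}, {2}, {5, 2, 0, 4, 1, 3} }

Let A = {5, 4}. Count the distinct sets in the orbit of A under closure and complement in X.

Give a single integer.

6

closure: X∖int(X∖A) = X∖{2} = {5, 0, 4, 1, 3}
Let k=closure and c=complement:
  1. A     = {5, 4}
  2. kA    = {5, 0, 4, 1, 3}
  3. cA    = {2, 0, 1, 3}
  4. ckA   = {2}
  5. kcA   = {5, 2, 0, 4, 1, 3}
  6. ckcA  = {}
— saturated at 6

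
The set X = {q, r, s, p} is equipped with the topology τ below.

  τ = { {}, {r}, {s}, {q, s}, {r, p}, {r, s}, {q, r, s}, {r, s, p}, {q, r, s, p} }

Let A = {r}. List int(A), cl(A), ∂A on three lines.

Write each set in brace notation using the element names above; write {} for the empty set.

U open, U⊆A: {}, {r}. int(A) = ⋃ = {r}
X∖A={q, s, p}, int(X∖A)={q, s}, hence cl(A)={r, p}
∂A: remove int from cl → {p}

int(A) = {r}
cl(A)  = {r, p}
∂A     = {p}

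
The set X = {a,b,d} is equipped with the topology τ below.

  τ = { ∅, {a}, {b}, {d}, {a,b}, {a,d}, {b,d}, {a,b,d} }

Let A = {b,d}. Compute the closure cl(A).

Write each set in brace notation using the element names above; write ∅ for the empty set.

{b,d}

closure: X∖int(X∖A) = X∖{a} = {b,d}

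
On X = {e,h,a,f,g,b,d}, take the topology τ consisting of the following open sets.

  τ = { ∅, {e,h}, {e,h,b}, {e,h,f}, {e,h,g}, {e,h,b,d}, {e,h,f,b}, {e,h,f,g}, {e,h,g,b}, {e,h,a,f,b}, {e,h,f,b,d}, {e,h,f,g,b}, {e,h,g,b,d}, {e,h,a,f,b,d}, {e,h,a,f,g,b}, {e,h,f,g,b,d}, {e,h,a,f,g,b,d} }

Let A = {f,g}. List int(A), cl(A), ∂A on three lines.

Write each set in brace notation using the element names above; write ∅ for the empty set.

int(A) = ∅
cl(A)  = {a,f,g}
∂A     = {a,f,g}

opens ⊆ A: ∅; union → int = ∅
complement {e,h,a,b,d}; its interior {e,h,b,d}; cl(A) = X∖{e,h,b,d} = {a,f,g}
boundary = {a,f,g} ∖ ∅ = {a,f,g}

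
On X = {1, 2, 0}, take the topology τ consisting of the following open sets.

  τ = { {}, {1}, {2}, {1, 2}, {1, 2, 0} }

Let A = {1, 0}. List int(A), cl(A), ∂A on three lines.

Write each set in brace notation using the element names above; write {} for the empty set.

open subsets of A: {}, {1}; so int(A) = {1}
closure: X∖int(X∖A) = X∖{2} = {1, 0}
∂A = {1, 0} minus {1} = {0}

int(A) = {1}
cl(A)  = {1, 0}
∂A     = {0}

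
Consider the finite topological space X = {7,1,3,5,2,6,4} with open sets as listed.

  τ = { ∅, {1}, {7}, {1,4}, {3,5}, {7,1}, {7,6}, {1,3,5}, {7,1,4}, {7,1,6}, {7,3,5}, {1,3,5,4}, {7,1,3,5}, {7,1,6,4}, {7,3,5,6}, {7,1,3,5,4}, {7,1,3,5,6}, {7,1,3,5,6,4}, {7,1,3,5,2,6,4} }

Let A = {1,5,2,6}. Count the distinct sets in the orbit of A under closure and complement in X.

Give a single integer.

complement {7,3,4}; its interior {7}; cl(A) = X∖{7} = {1,3,5,2,6,4}
With k = closure, c = complement:
  1. A     = {1,5,2,6}
  2. kA    = {1,3,5,2,6,4}
  3. cA    = {7,3,4}
  4. ckA   = {7}
  5. kcA   = {7,3,5,2,6,4}
  6. kckA  = {7,2,6}
  7. ckcA  = {1}
  8. ckckA = {1,3,5,4}
  9. kckcA = {1,2,4}
  10. kckckA = {1,3,5,2,4}
  11. ckckcA = {7,3,5,6}
  12. ckckckA = {7,6}
  13. kckckcA = {7,3,5,2,6}
  14. ckckckcA = {1,4}
k, c of each give nothing new

14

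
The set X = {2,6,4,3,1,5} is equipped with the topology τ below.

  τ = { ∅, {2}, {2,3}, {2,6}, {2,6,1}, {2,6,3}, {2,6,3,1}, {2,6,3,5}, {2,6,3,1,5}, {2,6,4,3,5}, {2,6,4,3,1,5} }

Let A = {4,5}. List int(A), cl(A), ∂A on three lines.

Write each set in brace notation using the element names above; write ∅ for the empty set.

int(A) = ∅
cl(A)  = {4,5}
∂A     = {4,5}

opens ⊆ A: ∅; union → int = ∅
complement {2,6,3,1}; its interior {2,6,3,1}; cl(A) = X∖{2,6,3,1} = {4,5}
boundary = {4,5} ∖ ∅ = {4,5}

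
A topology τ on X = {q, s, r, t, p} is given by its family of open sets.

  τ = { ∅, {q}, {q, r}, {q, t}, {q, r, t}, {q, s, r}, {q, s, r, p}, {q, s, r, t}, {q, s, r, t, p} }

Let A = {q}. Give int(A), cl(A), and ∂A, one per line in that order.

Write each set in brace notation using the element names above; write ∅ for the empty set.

open subsets of A: ∅, {q}; so int(A) = {q}
closure: X∖int(X∖A) = X∖∅ = {q, s, r, t, p}
∂A = {q, s, r, t, p} minus {q} = {s, r, t, p}

int(A) = {q}
cl(A)  = {q, s, r, t, p}
∂A     = {s, r, t, p}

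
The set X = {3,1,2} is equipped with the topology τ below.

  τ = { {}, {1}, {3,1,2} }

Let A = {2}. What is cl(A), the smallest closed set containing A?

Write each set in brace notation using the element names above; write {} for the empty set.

{3,2}

complement {3,1}; its interior {1}; cl(A) = X∖{1} = {3,2}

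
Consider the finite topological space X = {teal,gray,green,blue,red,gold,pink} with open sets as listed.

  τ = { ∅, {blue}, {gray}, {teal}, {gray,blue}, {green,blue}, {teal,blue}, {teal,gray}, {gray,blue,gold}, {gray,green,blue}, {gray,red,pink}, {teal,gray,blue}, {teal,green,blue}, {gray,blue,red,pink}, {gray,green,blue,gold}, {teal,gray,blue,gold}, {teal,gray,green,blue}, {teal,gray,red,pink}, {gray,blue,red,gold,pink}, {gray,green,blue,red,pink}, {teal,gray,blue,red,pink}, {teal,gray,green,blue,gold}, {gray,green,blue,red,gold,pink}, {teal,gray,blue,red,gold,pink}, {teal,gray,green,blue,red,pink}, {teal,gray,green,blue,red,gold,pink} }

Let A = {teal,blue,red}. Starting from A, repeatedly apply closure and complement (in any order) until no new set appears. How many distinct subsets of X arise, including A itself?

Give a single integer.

10

complement {gray,green,gold,pink}; its interior {gray}; cl(A) = X∖{gray} = {teal,green,blue,red,gold,pink}
With k = closure, c = complement:
  1. A     = {teal,blue,red}
  2. kA    = {teal,green,blue,red,gold,pink}
  3. cA    = {gray,green,gold,pink}
  4. ckA   = {gray}
  5. kcA   = {gray,green,red,gold,pink}
  6. kckA  = {gray,red,gold,pink}
  7. ckcA  = {teal,blue}
  8. ckckA = {teal,green,blue}
  9. kckcA = {teal,green,blue,gold}
  10. ckckcA = {gray,red,pink}
k, c of each give nothing new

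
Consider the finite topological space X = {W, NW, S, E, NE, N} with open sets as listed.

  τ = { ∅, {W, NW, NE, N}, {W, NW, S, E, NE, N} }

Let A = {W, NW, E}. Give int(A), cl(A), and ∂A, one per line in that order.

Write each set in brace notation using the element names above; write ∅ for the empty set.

int(A) = ∅
cl(A)  = {W, NW, S, E, NE, N}
∂A     = {W, NW, S, E, NE, N}

U open, U⊆A: ∅. int(A) = ⋃ = ∅
X∖A={S, NE, N}, int(X∖A)=∅, hence cl(A)={W, NW, S, E, NE, N}
∂A: remove int from cl → {W, NW, S, E, NE, N}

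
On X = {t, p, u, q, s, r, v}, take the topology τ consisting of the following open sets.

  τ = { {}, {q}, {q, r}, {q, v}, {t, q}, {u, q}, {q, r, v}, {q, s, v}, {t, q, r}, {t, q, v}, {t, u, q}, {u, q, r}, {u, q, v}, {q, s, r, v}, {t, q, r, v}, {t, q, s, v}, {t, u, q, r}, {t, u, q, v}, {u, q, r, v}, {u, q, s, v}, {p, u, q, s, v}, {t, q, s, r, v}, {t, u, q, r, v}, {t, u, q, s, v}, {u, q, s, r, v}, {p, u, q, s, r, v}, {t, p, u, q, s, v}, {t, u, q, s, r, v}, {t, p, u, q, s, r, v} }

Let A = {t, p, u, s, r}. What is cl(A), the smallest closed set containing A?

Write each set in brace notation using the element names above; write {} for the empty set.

{t, p, u, s, r}

complement {q, v}; its interior {q, v}; cl(A) = X∖{q, v} = {t, p, u, s, r}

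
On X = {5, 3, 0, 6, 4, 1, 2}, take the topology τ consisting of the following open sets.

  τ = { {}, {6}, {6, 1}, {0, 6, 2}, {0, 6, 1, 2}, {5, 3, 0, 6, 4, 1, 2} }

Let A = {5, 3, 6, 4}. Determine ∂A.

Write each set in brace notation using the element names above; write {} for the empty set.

{5, 3, 0, 4, 1, 2}

interior: largest open inside A is {6} (from {}, {6})
cl via duality: int({0, 1, 2}) = {}, so X∖{} = {5, 3, 0, 6, 4, 1, 2}
cl∖int = {5, 3, 0, 4, 1, 2}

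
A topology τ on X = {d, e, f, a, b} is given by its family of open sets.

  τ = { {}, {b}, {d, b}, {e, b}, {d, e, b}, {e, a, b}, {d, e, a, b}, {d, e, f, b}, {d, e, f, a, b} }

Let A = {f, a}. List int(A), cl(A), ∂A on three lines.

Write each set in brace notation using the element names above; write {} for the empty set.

int(A) = {}
cl(A)  = {f, a}
∂A     = {f, a}

interior: largest open inside A is {} (from {})
cl via duality: int({d, e, b}) = {d, e, b}, so X∖{d, e, b} = {f, a}
cl∖int = {f, a}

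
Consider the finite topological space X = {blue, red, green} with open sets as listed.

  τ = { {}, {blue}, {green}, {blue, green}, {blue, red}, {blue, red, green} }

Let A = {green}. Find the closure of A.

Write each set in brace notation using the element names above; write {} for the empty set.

closure: X∖int(X∖A) = X∖{blue, red} = {green}

{green}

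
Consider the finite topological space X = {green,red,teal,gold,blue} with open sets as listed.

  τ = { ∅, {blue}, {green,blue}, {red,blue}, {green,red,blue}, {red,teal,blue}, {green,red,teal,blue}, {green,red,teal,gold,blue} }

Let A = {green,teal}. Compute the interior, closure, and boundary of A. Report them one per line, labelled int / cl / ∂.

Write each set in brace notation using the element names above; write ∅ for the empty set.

interior: largest open inside A is ∅ (from ∅)
cl via duality: int({red,gold,blue}) = {red,blue}, so X∖{red,blue} = {green,teal,gold}
cl∖int = {green,teal,gold}

int(A) = ∅
cl(A)  = {green,teal,gold}
∂A     = {green,teal,gold}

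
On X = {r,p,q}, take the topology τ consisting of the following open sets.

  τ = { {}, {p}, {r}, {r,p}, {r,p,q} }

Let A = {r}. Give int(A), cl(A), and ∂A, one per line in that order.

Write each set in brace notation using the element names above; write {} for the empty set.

int(A) = {r}
cl(A)  = {r,q}
∂A     = {q}

open subsets of A: {}, {r}; so int(A) = {r}
closure: X∖int(X∖A) = X∖{p} = {r,q}
∂A = {r,q} minus {r} = {q}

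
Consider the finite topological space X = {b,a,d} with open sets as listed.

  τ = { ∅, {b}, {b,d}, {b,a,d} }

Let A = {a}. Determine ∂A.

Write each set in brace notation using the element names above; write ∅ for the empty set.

{a}

U open, U⊆A: ∅. int(A) = ⋃ = ∅
X∖A={b,d}, int(X∖A)={b,d}, hence cl(A)={a}
∂A: remove int from cl → {a}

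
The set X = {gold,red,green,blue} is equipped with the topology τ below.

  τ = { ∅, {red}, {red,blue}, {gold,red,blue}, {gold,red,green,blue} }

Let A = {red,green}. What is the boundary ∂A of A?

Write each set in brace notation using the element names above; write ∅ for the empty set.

opens ⊆ A: ∅, {red}; union → int = {red}
complement {gold,blue}; its interior ∅; cl(A) = X∖∅ = {gold,red,green,blue}
boundary = {gold,red,green,blue} ∖ {red} = {gold,green,blue}

{gold,green,blue}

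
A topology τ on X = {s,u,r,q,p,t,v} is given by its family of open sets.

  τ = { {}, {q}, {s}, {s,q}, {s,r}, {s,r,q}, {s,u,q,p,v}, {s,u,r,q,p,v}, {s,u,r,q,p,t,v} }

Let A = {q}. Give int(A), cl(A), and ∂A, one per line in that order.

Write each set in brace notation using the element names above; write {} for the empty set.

int(A) = {q}
cl(A)  = {u,q,p,t,v}
∂A     = {u,p,t,v}

U open, U⊆A: {}, {q}. int(A) = ⋃ = {q}
X∖A={s,u,r,p,t,v}, int(X∖A)={s,r}, hence cl(A)={u,q,p,t,v}
∂A: remove int from cl → {u,p,t,v}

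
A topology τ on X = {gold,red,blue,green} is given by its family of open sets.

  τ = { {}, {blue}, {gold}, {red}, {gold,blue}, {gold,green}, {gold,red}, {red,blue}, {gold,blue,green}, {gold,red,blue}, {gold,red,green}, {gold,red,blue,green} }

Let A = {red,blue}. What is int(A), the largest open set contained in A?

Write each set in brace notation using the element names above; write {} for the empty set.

opens ⊆ A: {}, {red}, {blue}, {red,blue}; union → int = {red,blue}

{red,blue}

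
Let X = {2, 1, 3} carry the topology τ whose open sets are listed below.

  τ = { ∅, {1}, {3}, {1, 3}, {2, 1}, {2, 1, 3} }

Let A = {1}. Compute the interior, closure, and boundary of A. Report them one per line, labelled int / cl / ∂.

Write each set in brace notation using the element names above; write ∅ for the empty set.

int(A) = {1}
cl(A)  = {2, 1}
∂A     = {2}

open subsets of A: ∅, {1}; so int(A) = {1}
closure: X∖int(X∖A) = X∖{3} = {2, 1}
∂A = {2, 1} minus {1} = {2}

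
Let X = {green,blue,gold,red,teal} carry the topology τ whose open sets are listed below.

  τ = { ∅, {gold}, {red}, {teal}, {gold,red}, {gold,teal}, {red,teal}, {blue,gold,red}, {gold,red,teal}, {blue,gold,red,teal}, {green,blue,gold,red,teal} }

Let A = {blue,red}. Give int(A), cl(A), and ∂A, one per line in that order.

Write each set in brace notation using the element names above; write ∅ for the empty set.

interior: largest open inside A is {red} (from ∅, {red})
cl via duality: int({green,gold,teal}) = {gold,teal}, so X∖{gold,teal} = {green,blue,red}
cl∖int = {green,blue}

int(A) = {red}
cl(A)  = {green,blue,red}
∂A     = {green,blue}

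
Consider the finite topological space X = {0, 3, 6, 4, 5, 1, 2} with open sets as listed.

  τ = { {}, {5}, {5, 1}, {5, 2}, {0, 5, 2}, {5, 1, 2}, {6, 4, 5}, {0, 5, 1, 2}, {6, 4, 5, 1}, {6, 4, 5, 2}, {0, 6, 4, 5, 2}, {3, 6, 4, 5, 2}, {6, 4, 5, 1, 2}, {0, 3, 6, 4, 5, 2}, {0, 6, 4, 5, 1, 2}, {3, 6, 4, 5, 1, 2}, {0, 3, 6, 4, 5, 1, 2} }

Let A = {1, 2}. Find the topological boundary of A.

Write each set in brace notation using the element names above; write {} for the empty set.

{0, 3, 1, 2}

open subsets of A: {}; so int(A) = {}
closure: X∖int(X∖A) = X∖{6, 4, 5} = {0, 3, 1, 2}
∂A = {0, 3, 1, 2} minus {} = {0, 3, 1, 2}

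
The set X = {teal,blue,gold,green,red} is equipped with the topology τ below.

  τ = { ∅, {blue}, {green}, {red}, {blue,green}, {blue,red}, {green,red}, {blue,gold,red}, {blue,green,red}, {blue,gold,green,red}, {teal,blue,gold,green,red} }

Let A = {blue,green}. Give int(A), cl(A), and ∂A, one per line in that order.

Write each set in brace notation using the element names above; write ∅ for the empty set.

open subsets of A: ∅, {green}, {blue}, {blue,green}; so int(A) = {blue,green}
closure: X∖int(X∖A) = X∖{red} = {teal,blue,gold,green}
∂A = {teal,blue,gold,green} minus {blue,green} = {teal,gold}

int(A) = {blue,green}
cl(A)  = {teal,blue,gold,green}
∂A     = {teal,gold}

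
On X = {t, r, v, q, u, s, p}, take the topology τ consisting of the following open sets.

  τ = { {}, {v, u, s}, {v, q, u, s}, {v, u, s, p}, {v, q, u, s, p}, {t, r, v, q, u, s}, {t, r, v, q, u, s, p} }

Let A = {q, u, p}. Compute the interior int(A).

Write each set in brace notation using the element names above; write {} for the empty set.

opens ⊆ A: {}; union → int = {}

{}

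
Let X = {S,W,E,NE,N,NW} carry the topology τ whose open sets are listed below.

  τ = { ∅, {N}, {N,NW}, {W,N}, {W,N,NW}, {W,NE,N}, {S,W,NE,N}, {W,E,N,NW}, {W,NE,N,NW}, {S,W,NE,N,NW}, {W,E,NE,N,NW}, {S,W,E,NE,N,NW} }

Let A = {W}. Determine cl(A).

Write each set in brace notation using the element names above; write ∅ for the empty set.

X∖A={S,E,NE,N,NW}, int(X∖A)={N,NW}, hence cl(A)={S,W,E,NE}

{S,W,E,NE}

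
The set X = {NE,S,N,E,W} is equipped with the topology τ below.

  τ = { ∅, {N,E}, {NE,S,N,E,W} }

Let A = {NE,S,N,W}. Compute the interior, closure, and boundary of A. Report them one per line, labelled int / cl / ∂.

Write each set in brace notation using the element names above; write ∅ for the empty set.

opens ⊆ A: ∅; union → int = ∅
complement {E}; its interior ∅; cl(A) = X∖∅ = {NE,S,N,E,W}
boundary = {NE,S,N,E,W} ∖ ∅ = {NE,S,N,E,W}

int(A) = ∅
cl(A)  = {NE,S,N,E,W}
∂A     = {NE,S,N,E,W}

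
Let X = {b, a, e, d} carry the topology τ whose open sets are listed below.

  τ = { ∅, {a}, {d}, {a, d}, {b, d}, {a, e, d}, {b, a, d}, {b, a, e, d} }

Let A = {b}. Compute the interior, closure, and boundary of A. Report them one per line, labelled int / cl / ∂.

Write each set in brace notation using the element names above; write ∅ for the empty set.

opens ⊆ A: ∅; union → int = ∅
complement {a, e, d}; its interior {a, e, d}; cl(A) = X∖{a, e, d} = {b}
boundary = {b} ∖ ∅ = {b}

int(A) = ∅
cl(A)  = {b}
∂A     = {b}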